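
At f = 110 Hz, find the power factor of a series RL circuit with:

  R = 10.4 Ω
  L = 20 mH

Step 1 — Angular frequency: ω = 2π·f = 2π·110 = 691.2 rad/s.
Step 2 — Component impedances:
  R: Z = R = 10.4 Ω
  L: Z = jωL = j·691.2·0.02 = 0 + j13.82 Ω
Step 3 — Series combination: Z_total = R + L = 10.4 + j13.82 Ω = 17.3∠53.0° Ω.
Step 4 — Power factor: PF = cos(φ) = Re(Z)/|Z| = 10.4/17.3 = 0.6012.
Step 5 — Type: Im(Z) = 13.82 ⇒ lagging (phase φ = 53.0°).

PF = 0.6012 (lagging, φ = 53.0°)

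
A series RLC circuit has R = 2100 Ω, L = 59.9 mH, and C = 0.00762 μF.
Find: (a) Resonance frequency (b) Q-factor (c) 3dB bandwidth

Step 1 — Resonance condition Im(Z)=0 gives ω₀ = 1/√(LC).
Step 2 — ω₀ = 1/√(0.0599·7.62e-09) = 4.681e+04 rad/s.
Step 3 — f₀ = ω₀/(2π) = 7450 Hz.
Step 4 — Series Q: Q = ω₀L/R = 4.681e+04·0.0599/2100 = 1.335.
Step 5 — 3dB bandwidth: Δω = ω₀/Q = 3.506e+04 rad/s; BW = Δω/(2π) = 5580 Hz.

(a) f₀ = 7450 Hz  (b) Q = 1.335  (c) BW = 5580 Hz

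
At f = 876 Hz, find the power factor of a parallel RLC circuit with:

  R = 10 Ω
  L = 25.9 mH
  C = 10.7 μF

Step 1 — Angular frequency: ω = 2π·f = 2π·876 = 5504 rad/s.
Step 2 — Component impedances:
  R: Z = R = 10 Ω
  L: Z = jωL = j·5504·0.0259 = 0 + j142.6 Ω
  C: Z = 1/(jωC) = -j/(ω·C) = 0 - j16.98 Ω
Step 3 — Parallel combination: 1/Z_total = 1/R + 1/L + 1/C; Z_total = 7.879 - j4.088 Ω = 8.877∠-27.4° Ω.
Step 4 — Power factor: PF = cos(φ) = Re(Z)/|Z| = 7.87935/8.87657 = 0.8877.
Step 5 — Type: Im(Z) = -4.088 ⇒ leading (phase φ = -27.4°).

PF = 0.8877 (leading, φ = -27.4°)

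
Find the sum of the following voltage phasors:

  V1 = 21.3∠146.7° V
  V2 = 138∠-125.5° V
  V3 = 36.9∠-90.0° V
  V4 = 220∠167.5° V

Step 1 — Convert each phasor to rectangular form:
  V1 = 21.3·(cos(146.7°) + j·sin(146.7°)) = -17.8 + j11.69 V
  V2 = 138·(cos(-125.5°) + j·sin(-125.5°)) = -80.14 - j112.3 V
  V3 = 36.9·(cos(-90.0°) + j·sin(-90.0°)) = 0 - j36.9 V
  V4 = 220·(cos(167.5°) + j·sin(167.5°)) = -214.8 + j47.62 V
Step 2 — Sum components: V_total = -312.7 - j89.94 V.
Step 3 — Convert to polar: |V_total| = 325.4 V, ∠V_total = -164.0°.

V_total = 325.4∠-164.0° V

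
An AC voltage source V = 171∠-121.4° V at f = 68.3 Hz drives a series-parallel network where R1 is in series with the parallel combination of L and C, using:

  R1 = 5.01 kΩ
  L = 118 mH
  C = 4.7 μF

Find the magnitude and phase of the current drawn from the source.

Step 1 — Angular frequency: ω = 2π·f = 2π·68.3 = 429.1 rad/s.
Step 2 — Component impedances:
  R1: Z = R = 5010 Ω
  L: Z = jωL = j·429.1·0.118 = 0 + j50.64 Ω
  C: Z = 1/(jωC) = -j/(ω·C) = 0 - j495.8 Ω
Step 3 — Parallel branch: L || C = 1/(1/L + 1/C) = 0 + j56.4 Ω.
Step 4 — Series with R1: Z_total = R1 + (L || C) = 5010 + j56.4 Ω = 5010∠0.6° Ω.
Step 5 — Source phasor: V = 171∠-121.4° V = -89.09 - j146 V.
Step 6 — Ohm's law: I = V / Z_total = (-89.09 - j146) / (5010 + j56.4) = -0.01811 - j0.02893 A.
Step 7 — Convert to polar: |I| = 0.03413 A, ∠I = -122.0°.

I = 0.03413∠-122.0° A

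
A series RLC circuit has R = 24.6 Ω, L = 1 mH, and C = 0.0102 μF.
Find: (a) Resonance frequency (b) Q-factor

Step 1 — Resonance condition Im(Z)=0 gives ω₀ = 1/√(LC).
Step 2 — ω₀ = 1/√(0.001·1.02e-08) = 3.131e+05 rad/s.
Step 3 — f₀ = ω₀/(2π) = 4.983e+04 Hz.
Step 4 — Series Q: Q = ω₀L/R = 3.131e+05·0.001/24.6 = 12.73.

(a) f₀ = 4.983e+04 Hz  (b) Q = 12.73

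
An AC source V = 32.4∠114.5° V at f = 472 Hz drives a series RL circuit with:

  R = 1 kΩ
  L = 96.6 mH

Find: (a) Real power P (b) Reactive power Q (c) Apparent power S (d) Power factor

Step 1 — Angular frequency: ω = 2π·f = 2π·472 = 2966 rad/s.
Step 2 — Component impedances:
  R: Z = R = 1000 Ω
  L: Z = jωL = j·2966·0.0966 = 0 + j286.5 Ω
Step 3 — Series combination: Z_total = R + L = 1000 + j286.5 Ω = 1040∠16.0° Ω.
Step 4 — Source phasor: V = 32.4∠114.5° V = -13.44 + j29.48 V.
Step 5 — Current: I = V / Z = -0.004611 + j0.0308 A = 0.03115∠98.5° A.
Step 6 — Complex power: S = V·I* = 0.9701 + j0.2779 VA.
Step 7 — Real power: P = Re(S) = 0.9701 W.
Step 8 — Reactive power: Q = Im(S) = 0.2779 VAR.
Step 9 — Apparent power: |S| = 1.009 VA.
Step 10 — Power factor: PF = P/|S| = 0.9613 (lagging).

(a) P = 0.9701 W  (b) Q = 0.2779 VAR  (c) S = 1.009 VA  (d) PF = 0.9613 (lagging)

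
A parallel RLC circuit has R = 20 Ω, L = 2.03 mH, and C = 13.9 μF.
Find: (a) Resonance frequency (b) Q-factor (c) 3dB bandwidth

Step 1 — Resonance: ω₀ = 1/√(LC) = 1/√(0.00203·1.39e-05) = 5953 rad/s.
Step 2 — f₀ = ω₀/(2π) = 947.5 Hz.
Step 3 — Parallel Q: Q = R/(ω₀L) = 20/(5953·0.00203) = 1.655.
Step 4 — Bandwidth: Δω = ω₀/Q = 3597 rad/s; BW = Δω/(2π) = 572.5 Hz.

(a) f₀ = 947.5 Hz  (b) Q = 1.655  (c) BW = 572.5 Hz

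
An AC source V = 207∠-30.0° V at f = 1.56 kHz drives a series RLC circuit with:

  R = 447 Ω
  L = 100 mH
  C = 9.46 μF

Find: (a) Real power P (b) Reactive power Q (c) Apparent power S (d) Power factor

Step 1 — Angular frequency: ω = 2π·f = 2π·1560 = 9802 rad/s.
Step 2 — Component impedances:
  R: Z = R = 447 Ω
  L: Z = jωL = j·9802·0.1 = 0 + j980.2 Ω
  C: Z = 1/(jωC) = -j/(ω·C) = 0 - j10.78 Ω
Step 3 — Series combination: Z_total = R + L + C = 447 + j969.4 Ω = 1067∠65.2° Ω.
Step 4 — Source phasor: V = 207∠-30.0° V = 179.3 - j103.5 V.
Step 5 — Current: I = V / Z = -0.01773 - j0.1931 A = 0.1939∠-95.2° A.
Step 6 — Complex power: S = V·I* = 16.81 + j36.45 VA.
Step 7 — Real power: P = Re(S) = 16.81 W.
Step 8 — Reactive power: Q = Im(S) = 36.45 VAR.
Step 9 — Apparent power: |S| = 40.14 VA.
Step 10 — Power factor: PF = P/|S| = 0.4187 (lagging).

(a) P = 16.81 W  (b) Q = 36.45 VAR  (c) S = 40.14 VA  (d) PF = 0.4187 (lagging)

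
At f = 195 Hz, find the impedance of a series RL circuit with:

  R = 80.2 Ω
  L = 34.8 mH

Step 1 — Angular frequency: ω = 2π·f = 2π·195 = 1225 rad/s.
Step 2 — Component impedances:
  R: Z = R = 80.2 Ω
  L: Z = jωL = j·1225·0.0348 = 0 + j42.64 Ω
Step 3 — Series combination: Z_total = R + L = 80.2 + j42.64 Ω = 90.83∠28.0° Ω.

Z = 80.2 + j42.64 Ω = 90.83∠28.0° Ω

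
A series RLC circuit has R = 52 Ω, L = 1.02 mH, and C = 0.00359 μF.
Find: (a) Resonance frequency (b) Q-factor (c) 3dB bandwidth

Step 1 — Resonance: ω₀ = 1/√(LC) = 1/√(0.00102·3.59e-09) = 5.226e+05 rad/s.
Step 2 — f₀ = ω₀/(2π) = 8.317e+04 Hz.
Step 3 — Series Q: Q = ω₀L/R = 5.226e+05·0.00102/52 = 10.25.
Step 4 — Bandwidth: Δω = ω₀/Q = 5.098e+04 rad/s; BW = Δω/(2π) = 8114 Hz.

(a) f₀ = 8.317e+04 Hz  (b) Q = 10.25  (c) BW = 8114 Hz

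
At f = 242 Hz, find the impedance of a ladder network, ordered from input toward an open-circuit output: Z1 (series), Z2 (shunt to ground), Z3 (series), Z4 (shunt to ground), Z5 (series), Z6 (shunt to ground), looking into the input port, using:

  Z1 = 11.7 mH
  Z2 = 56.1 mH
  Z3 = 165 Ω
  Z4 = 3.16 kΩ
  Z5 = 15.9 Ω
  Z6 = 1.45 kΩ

Step 1 — Angular frequency: ω = 2π·f = 2π·242 = 1521 rad/s.
Step 2 — Component impedances:
  Z1: Z = jωL = j·1521·0.0117 = 0 + j17.79 Ω
  Z2: Z = jωL = j·1521·0.0561 = 0 + j85.3 Ω
  Z3: Z = R = 165 Ω
  Z4: Z = R = 3160 Ω
  Z5: Z = R = 15.9 Ω
  Z6: Z = R = 1450 Ω
Step 3 — Ladder network (open output): work backward from the far end, alternating series and parallel combinations. Z_in = 6.205 + j102.6 Ω = 102.8∠86.5° Ω.

Z = 6.205 + j102.6 Ω = 102.8∠86.5° Ω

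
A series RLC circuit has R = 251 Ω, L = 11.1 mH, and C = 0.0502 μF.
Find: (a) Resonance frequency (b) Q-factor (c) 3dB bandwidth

Step 1 — Resonance condition Im(Z)=0 gives ω₀ = 1/√(LC).
Step 2 — ω₀ = 1/√(0.0111·5.02e-08) = 4.236e+04 rad/s.
Step 3 — f₀ = ω₀/(2π) = 6742 Hz.
Step 4 — Series Q: Q = ω₀L/R = 4.236e+04·0.0111/251 = 1.873.
Step 5 — 3dB bandwidth: Δω = ω₀/Q = 2.261e+04 rad/s; BW = Δω/(2π) = 3599 Hz.

(a) f₀ = 6742 Hz  (b) Q = 1.873  (c) BW = 3599 Hz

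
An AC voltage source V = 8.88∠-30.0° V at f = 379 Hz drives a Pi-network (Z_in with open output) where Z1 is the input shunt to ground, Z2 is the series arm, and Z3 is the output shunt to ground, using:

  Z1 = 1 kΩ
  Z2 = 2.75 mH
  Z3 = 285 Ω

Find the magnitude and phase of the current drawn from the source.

Step 1 — Angular frequency: ω = 2π·f = 2π·379 = 2381 rad/s.
Step 2 — Component impedances:
  Z1: Z = R = 1000 Ω
  Z2: Z = jωL = j·2381·0.00275 = 0 + j6.549 Ω
  Z3: Z = R = 285 Ω
Step 3 — With open output, the series arm Z2 and the output shunt Z3 appear in series to ground: Z2 + Z3 = 285 + j6.549 Ω.
Step 4 — Parallel with input shunt Z1: Z_in = Z1 || (Z2 + Z3) = 221.8 + j3.966 Ω = 221.8∠1.0° Ω.
Step 5 — Source phasor: V = 8.88∠-30.0° V = 7.69 - j4.44 V.
Step 6 — Ohm's law: I = V / Z_total = (7.69 - j4.44) / (221.8 + j3.966) = 0.0343 - j0.02063 A.
Step 7 — Convert to polar: |I| = 0.04003 A, ∠I = -31.0°.

I = 0.04003∠-31.0° A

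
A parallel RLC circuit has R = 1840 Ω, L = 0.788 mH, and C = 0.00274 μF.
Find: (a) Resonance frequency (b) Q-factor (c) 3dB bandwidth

Step 1 — Resonance: ω₀ = 1/√(LC) = 1/√(0.000788·2.74e-09) = 6.806e+05 rad/s.
Step 2 — f₀ = ω₀/(2π) = 1.083e+05 Hz.
Step 3 — Parallel Q: Q = R/(ω₀L) = 1840/(6.806e+05·0.000788) = 3.431.
Step 4 — Bandwidth: Δω = ω₀/Q = 1.983e+05 rad/s; BW = Δω/(2π) = 3.157e+04 Hz.

(a) f₀ = 1.083e+05 Hz  (b) Q = 3.431  (c) BW = 3.157e+04 Hz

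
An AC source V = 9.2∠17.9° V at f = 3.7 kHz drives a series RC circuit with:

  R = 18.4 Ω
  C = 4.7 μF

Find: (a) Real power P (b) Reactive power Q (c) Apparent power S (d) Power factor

Step 1 — Angular frequency: ω = 2π·f = 2π·3700 = 2.325e+04 rad/s.
Step 2 — Component impedances:
  R: Z = R = 18.4 Ω
  C: Z = 1/(jωC) = -j/(ω·C) = 0 - j9.152 Ω
Step 3 — Series combination: Z_total = R + C = 18.4 - j9.152 Ω = 20.55∠-26.4° Ω.
Step 4 — Source phasor: V = 9.2∠17.9° V = 8.755 + j2.828 V.
Step 5 — Current: I = V / Z = 0.3202 + j0.3129 A = 0.4477∠44.3° A.
Step 6 — Complex power: S = V·I* = 3.688 - j1.834 VA.
Step 7 — Real power: P = Re(S) = 3.688 W.
Step 8 — Reactive power: Q = Im(S) = -1.834 VAR.
Step 9 — Apparent power: |S| = 4.119 VA.
Step 10 — Power factor: PF = P/|S| = 0.8954 (leading).

(a) P = 3.688 W  (b) Q = -1.834 VAR  (c) S = 4.119 VA  (d) PF = 0.8954 (leading)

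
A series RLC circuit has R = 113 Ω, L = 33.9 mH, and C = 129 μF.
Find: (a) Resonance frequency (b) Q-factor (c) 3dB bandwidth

Step 1 — Resonance condition Im(Z)=0 gives ω₀ = 1/√(LC).
Step 2 — ω₀ = 1/√(0.0339·0.000129) = 478.2 rad/s.
Step 3 — f₀ = ω₀/(2π) = 76.11 Hz.
Step 4 — Series Q: Q = ω₀L/R = 478.2·0.0339/113 = 0.1435.
Step 5 — 3dB bandwidth: Δω = ω₀/Q = 3333 rad/s; BW = Δω/(2π) = 530.5 Hz.

(a) f₀ = 76.11 Hz  (b) Q = 0.1435  (c) BW = 530.5 Hz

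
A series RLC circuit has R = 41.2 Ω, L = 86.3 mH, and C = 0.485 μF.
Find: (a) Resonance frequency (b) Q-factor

Step 1 — Resonance condition Im(Z)=0 gives ω₀ = 1/√(LC).
Step 2 — ω₀ = 1/√(0.0863·4.85e-07) = 4888 rad/s.
Step 3 — f₀ = ω₀/(2π) = 777.9 Hz.
Step 4 — Series Q: Q = ω₀L/R = 4888·0.0863/41.2 = 10.24.

(a) f₀ = 777.9 Hz  (b) Q = 10.24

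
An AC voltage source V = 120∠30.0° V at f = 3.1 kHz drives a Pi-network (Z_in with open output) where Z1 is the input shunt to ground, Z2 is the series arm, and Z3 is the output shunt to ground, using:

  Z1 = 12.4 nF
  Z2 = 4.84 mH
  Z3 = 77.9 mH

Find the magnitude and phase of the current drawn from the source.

Step 1 — Angular frequency: ω = 2π·f = 2π·3100 = 1.948e+04 rad/s.
Step 2 — Component impedances:
  Z1: Z = 1/(jωC) = -j/(ω·C) = 0 - j4140 Ω
  Z2: Z = jωL = j·1.948e+04·0.00484 = 0 + j94.27 Ω
  Z3: Z = jωL = j·1.948e+04·0.0779 = 0 + j1517 Ω
Step 3 — With open output, the series arm Z2 and the output shunt Z3 appear in series to ground: Z2 + Z3 = 0 + j1612 Ω.
Step 4 — Parallel with input shunt Z1: Z_in = Z1 || (Z2 + Z3) = 0 + j2639 Ω = 2639∠90.0° Ω.
Step 5 — Source phasor: V = 120∠30.0° V = 103.9 + j60 V.
Step 6 — Ohm's law: I = V / Z_total = (103.9 + j60) / (0 + j2639) = 0.02274 - j0.03938 A.
Step 7 — Convert to polar: |I| = 0.04548 A, ∠I = -60.0°.

I = 0.04548∠-60.0° A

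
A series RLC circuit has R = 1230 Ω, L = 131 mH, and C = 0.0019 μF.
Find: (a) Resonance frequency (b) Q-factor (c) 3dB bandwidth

Step 1 — Resonance: ω₀ = 1/√(LC) = 1/√(0.131·1.9e-09) = 6.339e+04 rad/s.
Step 2 — f₀ = ω₀/(2π) = 1.009e+04 Hz.
Step 3 — Series Q: Q = ω₀L/R = 6.339e+04·0.131/1230 = 6.751.
Step 4 — Bandwidth: Δω = ω₀/Q = 9389 rad/s; BW = Δω/(2π) = 1494 Hz.

(a) f₀ = 1.009e+04 Hz  (b) Q = 6.751  (c) BW = 1494 Hz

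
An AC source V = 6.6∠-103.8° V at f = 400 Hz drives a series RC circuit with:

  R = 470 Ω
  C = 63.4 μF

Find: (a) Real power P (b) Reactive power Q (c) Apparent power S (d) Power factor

Step 1 — Angular frequency: ω = 2π·f = 2π·400 = 2513 rad/s.
Step 2 — Component impedances:
  R: Z = R = 470 Ω
  C: Z = 1/(jωC) = -j/(ω·C) = 0 - j6.276 Ω
Step 3 — Series combination: Z_total = R + C = 470 - j6.276 Ω = 470∠-0.8° Ω.
Step 4 — Source phasor: V = 6.6∠-103.8° V = -1.574 - j6.409 V.
Step 5 — Current: I = V / Z = -0.003167 - j0.01368 A = 0.01404∠-103.0° A.
Step 6 — Complex power: S = V·I* = 0.09266 - j0.001237 VA.
Step 7 — Real power: P = Re(S) = 0.09266 W.
Step 8 — Reactive power: Q = Im(S) = -0.001237 VAR.
Step 9 — Apparent power: |S| = 0.09267 VA.
Step 10 — Power factor: PF = P/|S| = 0.9999 (leading).

(a) P = 0.09266 W  (b) Q = -0.001237 VAR  (c) S = 0.09267 VA  (d) PF = 0.9999 (leading)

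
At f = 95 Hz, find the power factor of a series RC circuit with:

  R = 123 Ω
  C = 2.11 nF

Step 1 — Angular frequency: ω = 2π·f = 2π·95 = 596.9 rad/s.
Step 2 — Component impedances:
  R: Z = R = 123 Ω
  C: Z = 1/(jωC) = -j/(ω·C) = 0 - j7.94e+05 Ω
Step 3 — Series combination: Z_total = R + C = 123 - j7.94e+05 Ω = 7.94e+05∠-90.0° Ω.
Step 4 — Power factor: PF = cos(φ) = Re(Z)/|Z| = 123/7.94e+05 = 0.0001549.
Step 5 — Type: Im(Z) = -7.94e+05 ⇒ leading (phase φ = -90.0°).

PF = 0.0001549 (leading, φ = -90.0°)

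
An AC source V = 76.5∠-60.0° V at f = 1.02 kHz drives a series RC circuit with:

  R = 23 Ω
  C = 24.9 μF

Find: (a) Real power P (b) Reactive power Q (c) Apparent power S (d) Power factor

Step 1 — Angular frequency: ω = 2π·f = 2π·1020 = 6409 rad/s.
Step 2 — Component impedances:
  R: Z = R = 23 Ω
  C: Z = 1/(jωC) = -j/(ω·C) = 0 - j6.266 Ω
Step 3 — Series combination: Z_total = R + C = 23 - j6.266 Ω = 23.84∠-15.2° Ω.
Step 4 — Source phasor: V = 76.5∠-60.0° V = 38.25 - j66.25 V.
Step 5 — Current: I = V / Z = 2.279 - j2.26 A = 3.209∠-44.8° A.
Step 6 — Complex power: S = V·I* = 236.9 - j64.53 VA.
Step 7 — Real power: P = Re(S) = 236.9 W.
Step 8 — Reactive power: Q = Im(S) = -64.53 VAR.
Step 9 — Apparent power: |S| = 245.5 VA.
Step 10 — Power factor: PF = P/|S| = 0.9648 (leading).

(a) P = 236.9 W  (b) Q = -64.53 VAR  (c) S = 245.5 VA  (d) PF = 0.9648 (leading)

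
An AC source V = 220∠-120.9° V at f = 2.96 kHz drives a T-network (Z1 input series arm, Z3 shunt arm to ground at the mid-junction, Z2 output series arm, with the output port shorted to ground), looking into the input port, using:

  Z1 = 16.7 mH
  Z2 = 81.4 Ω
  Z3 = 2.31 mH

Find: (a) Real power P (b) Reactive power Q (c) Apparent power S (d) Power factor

Step 1 — Angular frequency: ω = 2π·f = 2π·2960 = 1.86e+04 rad/s.
Step 2 — Component impedances:
  Z1: Z = jωL = j·1.86e+04·0.0167 = 0 + j310.6 Ω
  Z2: Z = R = 81.4 Ω
  Z3: Z = jωL = j·1.86e+04·0.00231 = 0 + j42.96 Ω
Step 3 — With the output port shorted to ground, the output series arm Z2 runs from the junction to ground; the shunt arm Z3 also runs from the junction to ground. They appear in parallel: Z3 || Z2 = 17.73 + j33.6 Ω.
Step 4 — Series with input arm Z1: Z_in = Z1 + (Z3 || Z2) = 17.73 + j344.2 Ω = 344.6∠87.1° Ω.
Step 5 — Source phasor: V = 220∠-120.9° V = -113 - j188.8 V.
Step 6 — Current: I = V / Z = -0.5639 + j0.2992 A = 0.6383∠152.0° A.
Step 7 — Complex power: S = V·I* = 7.226 + j140.2 VA.
Step 8 — Real power: P = Re(S) = 7.226 W.
Step 9 — Reactive power: Q = Im(S) = 140.2 VAR.
Step 10 — Apparent power: |S| = 140.4 VA.
Step 11 — Power factor: PF = P/|S| = 0.05146 (lagging).

(a) P = 7.226 W  (b) Q = 140.2 VAR  (c) S = 140.4 VA  (d) PF = 0.05146 (lagging)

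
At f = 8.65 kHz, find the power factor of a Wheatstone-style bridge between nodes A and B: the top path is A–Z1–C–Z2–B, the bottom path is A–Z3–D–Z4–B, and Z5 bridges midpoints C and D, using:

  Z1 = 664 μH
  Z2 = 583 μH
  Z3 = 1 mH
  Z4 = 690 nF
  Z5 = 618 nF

Step 1 — Angular frequency: ω = 2π·f = 2π·8650 = 5.435e+04 rad/s.
Step 2 — Component impedances:
  Z1: Z = jωL = j·5.435e+04·0.000664 = 0 + j36.09 Ω
  Z2: Z = jωL = j·5.435e+04·0.000583 = 0 + j31.69 Ω
  Z3: Z = jωL = j·5.435e+04·0.001 = 0 + j54.35 Ω
  Z4: Z = 1/(jωC) = -j/(ω·C) = 0 - j26.67 Ω
  Z5: Z = 1/(jωC) = -j/(ω·C) = 0 - j29.77 Ω
Step 3 — Bridge requires nodal analysis (the Z5 bridge couples midpoints C and D, so the two paths cannot be reduced to a simple series/parallel combination). Setting node B to ground and injecting 1 A at node A, the 3-node admittance system at A, C, D solves to V_A = Z_AB = 0 + j51.27 Ω = 51.27∠90.0° Ω.
Step 4 — Power factor: PF = cos(φ) = Re(Z)/|Z| = 0/51.27 = 0.
Step 5 — Type: Im(Z) = 51.27 ⇒ lagging (phase φ = 90.0°).

PF = 0 (lagging, φ = 90.0°)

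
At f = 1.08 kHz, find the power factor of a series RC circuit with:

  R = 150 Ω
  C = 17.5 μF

Step 1 — Angular frequency: ω = 2π·f = 2π·1080 = 6786 rad/s.
Step 2 — Component impedances:
  R: Z = R = 150 Ω
  C: Z = 1/(jωC) = -j/(ω·C) = 0 - j8.421 Ω
Step 3 — Series combination: Z_total = R + C = 150 - j8.421 Ω = 150.2∠-3.2° Ω.
Step 4 — Power factor: PF = cos(φ) = Re(Z)/|Z| = 150/150.24 = 0.9984.
Step 5 — Type: Im(Z) = -8.421 ⇒ leading (phase φ = -3.2°).

PF = 0.9984 (leading, φ = -3.2°)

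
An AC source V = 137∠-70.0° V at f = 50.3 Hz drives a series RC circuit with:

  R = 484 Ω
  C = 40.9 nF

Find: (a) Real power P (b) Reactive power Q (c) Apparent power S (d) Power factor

Step 1 — Angular frequency: ω = 2π·f = 2π·50.3 = 316 rad/s.
Step 2 — Component impedances:
  R: Z = R = 484 Ω
  C: Z = 1/(jωC) = -j/(ω·C) = 0 - j7.736e+04 Ω
Step 3 — Series combination: Z_total = R + C = 484 - j7.736e+04 Ω = 7.736e+04∠-89.6° Ω.
Step 4 — Source phasor: V = 137∠-70.0° V = 46.86 - j128.7 V.
Step 5 — Current: I = V / Z = 0.001668 + j0.0005952 A = 0.001771∠19.6° A.
Step 6 — Complex power: S = V·I* = 0.001518 - j0.2426 VA.
Step 7 — Real power: P = Re(S) = 0.001518 W.
Step 8 — Reactive power: Q = Im(S) = -0.2426 VAR.
Step 9 — Apparent power: |S| = 0.2426 VA.
Step 10 — Power factor: PF = P/|S| = 0.006256 (leading).

(a) P = 0.001518 W  (b) Q = -0.2426 VAR  (c) S = 0.2426 VA  (d) PF = 0.006256 (leading)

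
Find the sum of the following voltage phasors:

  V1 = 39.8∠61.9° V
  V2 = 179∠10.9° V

Step 1 — Convert each phasor to rectangular form:
  V1 = 39.8·(cos(61.9°) + j·sin(61.9°)) = 18.75 + j35.11 V
  V2 = 179·(cos(10.9°) + j·sin(10.9°)) = 175.8 + j33.85 V
Step 2 — Sum components: V_total = 194.5 + j68.96 V.
Step 3 — Convert to polar: |V_total| = 206.4 V, ∠V_total = 19.5°.

V_total = 206.4∠19.5° V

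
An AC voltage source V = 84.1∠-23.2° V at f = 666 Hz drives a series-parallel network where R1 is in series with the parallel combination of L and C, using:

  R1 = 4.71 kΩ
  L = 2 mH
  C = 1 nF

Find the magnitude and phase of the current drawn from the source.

Step 1 — Angular frequency: ω = 2π·f = 2π·666 = 4185 rad/s.
Step 2 — Component impedances:
  R1: Z = R = 4710 Ω
  L: Z = jωL = j·4185·0.002 = 0 + j8.369 Ω
  C: Z = 1/(jωC) = -j/(ω·C) = 0 - j2.39e+05 Ω
Step 3 — Parallel branch: L || C = 1/(1/L + 1/C) = 0 + j8.369 Ω.
Step 4 — Series with R1: Z_total = R1 + (L || C) = 4710 + j8.369 Ω = 4710∠0.1° Ω.
Step 5 — Source phasor: V = 84.1∠-23.2° V = 77.3 - j33.13 V.
Step 6 — Ohm's law: I = V / Z_total = (77.3 - j33.13) / (4710 + j8.369) = 0.0164 - j0.007063 A.
Step 7 — Convert to polar: |I| = 0.01786 A, ∠I = -23.3°.

I = 0.01786∠-23.3° A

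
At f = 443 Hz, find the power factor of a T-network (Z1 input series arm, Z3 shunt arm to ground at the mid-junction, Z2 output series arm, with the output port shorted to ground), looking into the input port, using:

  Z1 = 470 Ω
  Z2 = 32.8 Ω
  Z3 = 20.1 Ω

Step 1 — Angular frequency: ω = 2π·f = 2π·443 = 2783 rad/s.
Step 2 — Component impedances:
  Z1: Z = R = 470 Ω
  Z2: Z = R = 32.8 Ω
  Z3: Z = R = 20.1 Ω
Step 3 — With the output port shorted to ground, the output series arm Z2 runs from the junction to ground; the shunt arm Z3 also runs from the junction to ground. They appear in parallel: Z3 || Z2 = 12.46 Ω.
Step 4 — Series with input arm Z1: Z_in = Z1 + (Z3 || Z2) = 482.5 Ω = 482.5∠0.0° Ω.
Step 5 — Power factor: PF = cos(φ) = Re(Z)/|Z| = 482.5/482.5 = 1.
Step 6 — Type: Im(Z) = 0 ⇒ unity (phase φ = 0.0°).

PF = 1 (unity, φ = 0.0°)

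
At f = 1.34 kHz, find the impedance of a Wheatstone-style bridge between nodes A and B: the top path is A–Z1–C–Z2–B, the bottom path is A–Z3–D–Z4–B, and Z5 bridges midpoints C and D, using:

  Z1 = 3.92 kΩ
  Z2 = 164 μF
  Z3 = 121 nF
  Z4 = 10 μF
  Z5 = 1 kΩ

Step 1 — Angular frequency: ω = 2π·f = 2π·1340 = 8419 rad/s.
Step 2 — Component impedances:
  Z1: Z = R = 3920 Ω
  Z2: Z = 1/(jωC) = -j/(ω·C) = 0 - j0.7242 Ω
  Z3: Z = 1/(jωC) = -j/(ω·C) = 0 - j981.6 Ω
  Z4: Z = 1/(jωC) = -j/(ω·C) = 0 - j11.88 Ω
  Z5: Z = R = 1000 Ω
Step 3 — Bridge requires nodal analysis (the Z5 bridge couples midpoints C and D, so the two paths cannot be reduced to a simple series/parallel combination). Setting node B to ground and injecting 1 A at node A, the 3-node admittance system at A, C, D solves to V_A = Z_AB = 236.7 - j933.4 Ω = 962.9∠-75.8° Ω.

Z = 236.7 - j933.4 Ω = 962.9∠-75.8° Ω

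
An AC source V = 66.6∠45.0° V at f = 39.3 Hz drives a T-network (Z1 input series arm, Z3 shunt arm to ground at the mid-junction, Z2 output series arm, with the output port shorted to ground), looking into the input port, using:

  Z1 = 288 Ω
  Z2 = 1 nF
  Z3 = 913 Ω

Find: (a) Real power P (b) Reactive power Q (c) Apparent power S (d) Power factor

Step 1 — Angular frequency: ω = 2π·f = 2π·39.3 = 246.9 rad/s.
Step 2 — Component impedances:
  Z1: Z = R = 288 Ω
  Z2: Z = 1/(jωC) = -j/(ω·C) = 0 - j4.05e+06 Ω
  Z3: Z = R = 913 Ω
Step 3 — With the output port shorted to ground, the output series arm Z2 runs from the junction to ground; the shunt arm Z3 also runs from the junction to ground. They appear in parallel: Z3 || Z2 = 913 - j0.2058 Ω.
Step 4 — Series with input arm Z1: Z_in = Z1 + (Z3 || Z2) = 1201 - j0.2058 Ω = 1201∠-0.0° Ω.
Step 5 — Source phasor: V = 66.6∠45.0° V = 47.09 + j47.09 V.
Step 6 — Current: I = V / Z = 0.03921 + j0.03922 A = 0.05545∠45.0° A.
Step 7 — Complex power: S = V·I* = 3.693 - j0.000633 VA.
Step 8 — Real power: P = Re(S) = 3.693 W.
Step 9 — Reactive power: Q = Im(S) = -0.000633 VAR.
Step 10 — Apparent power: |S| = 3.693 VA.
Step 11 — Power factor: PF = P/|S| = 1 (leading).

(a) P = 3.693 W  (b) Q = -0.000633 VAR  (c) S = 3.693 VA  (d) PF = 1 (leading)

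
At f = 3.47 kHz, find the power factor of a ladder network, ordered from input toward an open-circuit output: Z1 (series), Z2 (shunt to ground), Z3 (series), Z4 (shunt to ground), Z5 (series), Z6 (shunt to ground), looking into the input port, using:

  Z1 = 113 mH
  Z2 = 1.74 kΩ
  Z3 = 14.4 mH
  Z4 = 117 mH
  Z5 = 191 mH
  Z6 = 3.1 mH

Step 1 — Angular frequency: ω = 2π·f = 2π·3470 = 2.18e+04 rad/s.
Step 2 — Component impedances:
  Z1: Z = jωL = j·2.18e+04·0.113 = 0 + j2464 Ω
  Z2: Z = R = 1740 Ω
  Z3: Z = jωL = j·2.18e+04·0.0144 = 0 + j314 Ω
  Z4: Z = jωL = j·2.18e+04·0.117 = 0 + j2551 Ω
  Z5: Z = jωL = j·2.18e+04·0.191 = 0 + j4164 Ω
  Z6: Z = jωL = j·2.18e+04·0.0031 = 0 + j67.59 Ω
Step 3 — Ladder network (open output): work backward from the far end, alternating series and parallel combinations. Z_in = 948.8 + j3330 Ω = 3463∠74.1° Ω.
Step 4 — Power factor: PF = cos(φ) = Re(Z)/|Z| = 948.8/3463 = 0.274.
Step 5 — Type: Im(Z) = 3330 ⇒ lagging (phase φ = 74.1°).

PF = 0.274 (lagging, φ = 74.1°)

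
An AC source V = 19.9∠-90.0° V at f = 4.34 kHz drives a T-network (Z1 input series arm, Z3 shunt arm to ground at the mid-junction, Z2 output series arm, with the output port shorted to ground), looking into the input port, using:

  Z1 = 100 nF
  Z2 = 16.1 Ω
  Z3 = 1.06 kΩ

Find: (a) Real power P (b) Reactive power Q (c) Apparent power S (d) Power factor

Step 1 — Angular frequency: ω = 2π·f = 2π·4340 = 2.727e+04 rad/s.
Step 2 — Component impedances:
  Z1: Z = 1/(jωC) = -j/(ω·C) = 0 - j366.7 Ω
  Z2: Z = R = 16.1 Ω
  Z3: Z = R = 1060 Ω
Step 3 — With the output port shorted to ground, the output series arm Z2 runs from the junction to ground; the shunt arm Z3 also runs from the junction to ground. They appear in parallel: Z3 || Z2 = 15.86 Ω.
Step 4 — Series with input arm Z1: Z_in = Z1 + (Z3 || Z2) = 15.86 - j366.7 Ω = 367.1∠-87.5° Ω.
Step 5 — Source phasor: V = 19.9∠-90.0° V = 0 - j19.9 V.
Step 6 — Current: I = V / Z = 0.05416 - j0.002342 A = 0.05421∠-2.5° A.
Step 7 — Complex power: S = V·I* = 0.04661 - j1.078 VA.
Step 8 — Real power: P = Re(S) = 0.04661 W.
Step 9 — Reactive power: Q = Im(S) = -1.078 VAR.
Step 10 — Apparent power: |S| = 1.079 VA.
Step 11 — Power factor: PF = P/|S| = 0.04321 (leading).

(a) P = 0.04661 W  (b) Q = -1.078 VAR  (c) S = 1.079 VA  (d) PF = 0.04321 (leading)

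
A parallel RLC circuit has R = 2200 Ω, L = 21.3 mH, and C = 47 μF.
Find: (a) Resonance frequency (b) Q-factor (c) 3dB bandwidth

Step 1 — Resonance: ω₀ = 1/√(LC) = 1/√(0.0213·4.7e-05) = 999.5 rad/s.
Step 2 — f₀ = ω₀/(2π) = 159.1 Hz.
Step 3 — Parallel Q: Q = R/(ω₀L) = 2200/(999.5·0.0213) = 103.3.
Step 4 — Bandwidth: Δω = ω₀/Q = 9.671 rad/s; BW = Δω/(2π) = 1.539 Hz.

(a) f₀ = 159.1 Hz  (b) Q = 103.3  (c) BW = 1.539 Hz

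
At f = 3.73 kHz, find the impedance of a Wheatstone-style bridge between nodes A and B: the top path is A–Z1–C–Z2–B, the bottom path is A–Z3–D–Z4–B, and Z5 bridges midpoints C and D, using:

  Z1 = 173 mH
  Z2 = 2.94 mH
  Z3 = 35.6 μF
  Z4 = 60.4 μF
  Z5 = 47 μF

Step 1 — Angular frequency: ω = 2π·f = 2π·3730 = 2.344e+04 rad/s.
Step 2 — Component impedances:
  Z1: Z = jωL = j·2.344e+04·0.173 = 0 + j4054 Ω
  Z2: Z = jωL = j·2.344e+04·0.00294 = 0 + j68.9 Ω
  Z3: Z = 1/(jωC) = -j/(ω·C) = 0 - j1.199 Ω
  Z4: Z = 1/(jωC) = -j/(ω·C) = 0 - j0.7064 Ω
  Z5: Z = 1/(jωC) = -j/(ω·C) = 0 - j0.9078 Ω
Step 3 — Bridge requires nodal analysis (the Z5 bridge couples midpoints C and D, so the two paths cannot be reduced to a simple series/parallel combination). Setting node B to ground and injecting 1 A at node A, the 3-node admittance system at A, C, D solves to V_A = Z_AB = 0 - j1.913 Ω = 1.913∠-90.0° Ω.

Z = 0 - j1.913 Ω = 1.913∠-90.0° Ω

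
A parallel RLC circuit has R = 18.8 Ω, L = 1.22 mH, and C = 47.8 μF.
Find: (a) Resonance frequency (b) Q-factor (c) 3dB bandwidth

Step 1 — Resonance: ω₀ = 1/√(LC) = 1/√(0.00122·4.78e-05) = 4141 rad/s.
Step 2 — f₀ = ω₀/(2π) = 659.1 Hz.
Step 3 — Parallel Q: Q = R/(ω₀L) = 18.8/(4141·0.00122) = 3.721.
Step 4 — Bandwidth: Δω = ω₀/Q = 1113 rad/s; BW = Δω/(2π) = 177.1 Hz.

(a) f₀ = 659.1 Hz  (b) Q = 3.721  (c) BW = 177.1 Hz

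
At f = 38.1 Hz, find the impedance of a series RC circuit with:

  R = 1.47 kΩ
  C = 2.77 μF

Step 1 — Angular frequency: ω = 2π·f = 2π·38.1 = 239.4 rad/s.
Step 2 — Component impedances:
  R: Z = R = 1470 Ω
  C: Z = 1/(jωC) = -j/(ω·C) = 0 - j1508 Ω
Step 3 — Series combination: Z_total = R + C = 1470 - j1508 Ω = 2106∠-45.7° Ω.

Z = 1470 - j1508 Ω = 2106∠-45.7° Ω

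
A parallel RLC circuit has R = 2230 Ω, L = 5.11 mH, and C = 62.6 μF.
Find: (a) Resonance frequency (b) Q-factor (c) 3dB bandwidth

Step 1 — Resonance: ω₀ = 1/√(LC) = 1/√(0.00511·6.26e-05) = 1768 rad/s.
Step 2 — f₀ = ω₀/(2π) = 281.4 Hz.
Step 3 — Parallel Q: Q = R/(ω₀L) = 2230/(1768·0.00511) = 246.8.
Step 4 — Bandwidth: Δω = ω₀/Q = 7.163 rad/s; BW = Δω/(2π) = 1.14 Hz.

(a) f₀ = 281.4 Hz  (b) Q = 246.8  (c) BW = 1.14 Hz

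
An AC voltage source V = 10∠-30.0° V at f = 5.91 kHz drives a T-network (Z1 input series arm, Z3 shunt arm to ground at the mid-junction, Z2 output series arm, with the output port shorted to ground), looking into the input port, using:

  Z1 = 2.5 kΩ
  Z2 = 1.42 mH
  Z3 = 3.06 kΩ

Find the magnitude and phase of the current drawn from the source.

Step 1 — Angular frequency: ω = 2π·f = 2π·5910 = 3.713e+04 rad/s.
Step 2 — Component impedances:
  Z1: Z = R = 2500 Ω
  Z2: Z = jωL = j·3.713e+04·0.00142 = 0 + j52.73 Ω
  Z3: Z = R = 3060 Ω
Step 3 — With the output port shorted to ground, the output series arm Z2 runs from the junction to ground; the shunt arm Z3 also runs from the junction to ground. They appear in parallel: Z3 || Z2 = 0.9084 + j52.71 Ω.
Step 4 — Series with input arm Z1: Z_in = Z1 + (Z3 || Z2) = 2501 + j52.71 Ω = 2501∠1.2° Ω.
Step 5 — Source phasor: V = 10∠-30.0° V = 8.66 - j5 V.
Step 6 — Ohm's law: I = V / Z_total = (8.66 - j5) / (2501 + j52.71) = 0.003419 - j0.002071 A.
Step 7 — Convert to polar: |I| = 0.003998 A, ∠I = -31.2°.

I = 0.003998∠-31.2° A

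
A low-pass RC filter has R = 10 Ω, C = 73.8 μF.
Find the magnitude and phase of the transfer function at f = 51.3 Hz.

Step 1 — Angular frequency: ω = 2π·51.3 = 322.3 rad/s.
Step 2 — Transfer function: H(jω) = 1/(1 + jωRC).
Step 3 — Denominator: 1 + jωRC = 1 + j·322.3·10·7.38e-05 = 1 + j0.2379.
Step 4 — H = 0.9464 - j0.2251.
Step 5 — Magnitude: |H| = 0.9729 (-0.2 dB); phase: φ = -13.4°.

|H| = 0.9729 (-0.2 dB), φ = -13.4°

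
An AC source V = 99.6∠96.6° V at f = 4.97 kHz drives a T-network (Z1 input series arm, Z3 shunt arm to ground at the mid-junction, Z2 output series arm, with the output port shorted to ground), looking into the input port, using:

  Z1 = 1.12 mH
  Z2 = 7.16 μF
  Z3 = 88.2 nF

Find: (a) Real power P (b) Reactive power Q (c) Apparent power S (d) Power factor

Step 1 — Angular frequency: ω = 2π·f = 2π·4970 = 3.123e+04 rad/s.
Step 2 — Component impedances:
  Z1: Z = jωL = j·3.123e+04·0.00112 = 0 + j34.97 Ω
  Z2: Z = 1/(jωC) = -j/(ω·C) = 0 - j4.473 Ω
  Z3: Z = 1/(jωC) = -j/(ω·C) = 0 - j363.1 Ω
Step 3 — With the output port shorted to ground, the output series arm Z2 runs from the junction to ground; the shunt arm Z3 also runs from the junction to ground. They appear in parallel: Z3 || Z2 = 0 - j4.418 Ω.
Step 4 — Series with input arm Z1: Z_in = Z1 + (Z3 || Z2) = 0 + j30.56 Ω = 30.56∠90.0° Ω.
Step 5 — Source phasor: V = 99.6∠96.6° V = -11.45 + j98.94 V.
Step 6 — Current: I = V / Z = 3.238 + j0.3746 A = 3.26∠6.6° A.
Step 7 — Complex power: S = V·I* = 0 + j324.6 VA.
Step 8 — Real power: P = Re(S) = 0 W.
Step 9 — Reactive power: Q = Im(S) = 324.6 VAR.
Step 10 — Apparent power: |S| = 324.6 VA.
Step 11 — Power factor: PF = P/|S| = 0 (lagging).

(a) P = 0 W  (b) Q = 324.6 VAR  (c) S = 324.6 VA  (d) PF = 0 (lagging)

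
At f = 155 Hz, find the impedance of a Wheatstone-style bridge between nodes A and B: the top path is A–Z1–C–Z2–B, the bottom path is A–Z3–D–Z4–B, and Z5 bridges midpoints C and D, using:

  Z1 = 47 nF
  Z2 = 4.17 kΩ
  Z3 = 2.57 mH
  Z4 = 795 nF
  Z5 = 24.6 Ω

Step 1 — Angular frequency: ω = 2π·f = 2π·155 = 973.9 rad/s.
Step 2 — Component impedances:
  Z1: Z = 1/(jωC) = -j/(ω·C) = 0 - j2.185e+04 Ω
  Z2: Z = R = 4170 Ω
  Z3: Z = jωL = j·973.9·0.00257 = 0 + j2.503 Ω
  Z4: Z = 1/(jωC) = -j/(ω·C) = 0 - j1292 Ω
  Z5: Z = R = 24.6 Ω
Step 3 — Bridge requires nodal analysis (the Z5 bridge couples midpoints C and D, so the two paths cannot be reduced to a simple series/parallel combination). Setting node B to ground and injecting 1 A at node A, the 3-node admittance system at A, C, D solves to V_A = Z_AB = 363.3 - j1177 Ω = 1232∠-72.9° Ω.

Z = 363.3 - j1177 Ω = 1232∠-72.9° Ω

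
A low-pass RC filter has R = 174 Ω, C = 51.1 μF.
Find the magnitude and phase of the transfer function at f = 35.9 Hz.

Step 1 — Angular frequency: ω = 2π·35.9 = 225.6 rad/s.
Step 2 — Transfer function: H(jω) = 1/(1 + jωRC).
Step 3 — Denominator: 1 + jωRC = 1 + j·225.6·174·5.11e-05 = 1 + j2.006.
Step 4 — H = 0.1991 - j0.3993.
Step 5 — Magnitude: |H| = 0.4462 (-7.0 dB); phase: φ = -63.5°.

|H| = 0.4462 (-7.0 dB), φ = -63.5°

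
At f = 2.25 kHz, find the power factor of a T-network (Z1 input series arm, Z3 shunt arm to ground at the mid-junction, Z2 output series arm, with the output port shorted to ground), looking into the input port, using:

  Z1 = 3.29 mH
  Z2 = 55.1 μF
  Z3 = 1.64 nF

Step 1 — Angular frequency: ω = 2π·f = 2π·2250 = 1.414e+04 rad/s.
Step 2 — Component impedances:
  Z1: Z = jωL = j·1.414e+04·0.00329 = 0 + j46.51 Ω
  Z2: Z = 1/(jωC) = -j/(ω·C) = 0 - j1.284 Ω
  Z3: Z = 1/(jωC) = -j/(ω·C) = 0 - j4.313e+04 Ω
Step 3 — With the output port shorted to ground, the output series arm Z2 runs from the junction to ground; the shunt arm Z3 also runs from the junction to ground. They appear in parallel: Z3 || Z2 = 0 - j1.284 Ω.
Step 4 — Series with input arm Z1: Z_in = Z1 + (Z3 || Z2) = 0 + j45.23 Ω = 45.23∠90.0° Ω.
Step 5 — Power factor: PF = cos(φ) = Re(Z)/|Z| = 0/45.23 = 0.
Step 6 — Type: Im(Z) = 45.23 ⇒ lagging (phase φ = 90.0°).

PF = 0 (lagging, φ = 90.0°)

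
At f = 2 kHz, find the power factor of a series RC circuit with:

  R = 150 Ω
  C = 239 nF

Step 1 — Angular frequency: ω = 2π·f = 2π·2000 = 1.257e+04 rad/s.
Step 2 — Component impedances:
  R: Z = R = 150 Ω
  C: Z = 1/(jωC) = -j/(ω·C) = 0 - j333 Ω
Step 3 — Series combination: Z_total = R + C = 150 - j333 Ω = 365.2∠-65.7° Ω.
Step 4 — Power factor: PF = cos(φ) = Re(Z)/|Z| = 150/365.2 = 0.4107.
Step 5 — Type: Im(Z) = -333 ⇒ leading (phase φ = -65.7°).

PF = 0.4107 (leading, φ = -65.7°)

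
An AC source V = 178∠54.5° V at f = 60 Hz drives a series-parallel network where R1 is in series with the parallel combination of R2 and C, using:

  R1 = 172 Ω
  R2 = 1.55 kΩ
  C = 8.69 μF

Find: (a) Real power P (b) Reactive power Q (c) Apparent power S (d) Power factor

Step 1 — Angular frequency: ω = 2π·f = 2π·60 = 377 rad/s.
Step 2 — Component impedances:
  R1: Z = R = 172 Ω
  R2: Z = R = 1550 Ω
  C: Z = 1/(jωC) = -j/(ω·C) = 0 - j305.2 Ω
Step 3 — Parallel branch: R2 || C = 1/(1/R2 + 1/C) = 57.87 - j293.8 Ω.
Step 4 — Series with R1: Z_total = R1 + (R2 || C) = 229.9 - j293.8 Ω = 373.1∠-52.0° Ω.
Step 5 — Source phasor: V = 178∠54.5° V = 103.4 + j144.9 V.
Step 6 — Current: I = V / Z = -0.1352 + j0.4575 A = 0.4771∠106.5° A.
Step 7 — Complex power: S = V·I* = 52.33 - j66.89 VA.
Step 8 — Real power: P = Re(S) = 52.33 W.
Step 9 — Reactive power: Q = Im(S) = -66.89 VAR.
Step 10 — Apparent power: |S| = 84.93 VA.
Step 11 — Power factor: PF = P/|S| = 0.6161 (leading).

(a) P = 52.33 W  (b) Q = -66.89 VAR  (c) S = 84.93 VA  (d) PF = 0.6161 (leading)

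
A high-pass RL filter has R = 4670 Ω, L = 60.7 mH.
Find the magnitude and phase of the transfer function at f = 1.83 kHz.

Step 1 — Angular frequency: ω = 2π·1830 = 1.15e+04 rad/s.
Step 2 — Transfer function: H(jω) = jωL/(R + jωL).
Step 3 — Numerator jωL = j·697.9; denominator R + jωL = 4670 + j697.9.
Step 4 — H = 0.02185 + j0.1462.
Step 5 — Magnitude: |H| = 0.1478 (-16.6 dB); phase: φ = 81.5°.

|H| = 0.1478 (-16.6 dB), φ = 81.5°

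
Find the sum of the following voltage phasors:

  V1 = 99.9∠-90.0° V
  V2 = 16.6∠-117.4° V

Step 1 — Convert each phasor to rectangular form:
  V1 = 99.9·(cos(-90.0°) + j·sin(-90.0°)) = 0 - j99.9 V
  V2 = 16.6·(cos(-117.4°) + j·sin(-117.4°)) = -7.639 - j14.74 V
Step 2 — Sum components: V_total = -7.639 - j114.6 V.
Step 3 — Convert to polar: |V_total| = 114.9 V, ∠V_total = -93.8°.

V_total = 114.9∠-93.8° V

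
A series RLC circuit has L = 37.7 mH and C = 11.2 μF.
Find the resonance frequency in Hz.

Step 1 — Resonance condition Im(Z)=0 gives ω₀ = 1/√(LC).
Step 2 — ω₀ = 1/√(0.0377·1.12e-05) = 1539 rad/s.
Step 3 — f₀ = ω₀/(2π) = 244.9 Hz.

f₀ = 244.9 Hz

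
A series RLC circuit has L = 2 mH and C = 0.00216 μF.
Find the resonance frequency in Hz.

Step 1 — Resonance condition Im(Z)=0 gives ω₀ = 1/√(LC).
Step 2 — ω₀ = 1/√(0.002·2.16e-09) = 4.811e+05 rad/s.
Step 3 — f₀ = ω₀/(2π) = 7.657e+04 Hz.

f₀ = 7.657e+04 Hz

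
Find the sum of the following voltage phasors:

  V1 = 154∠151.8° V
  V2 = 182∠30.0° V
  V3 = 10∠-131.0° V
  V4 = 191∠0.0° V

Step 1 — Convert each phasor to rectangular form:
  V1 = 154·(cos(151.8°) + j·sin(151.8°)) = -135.7 + j72.77 V
  V2 = 182·(cos(30.0°) + j·sin(30.0°)) = 157.6 + j91 V
  V3 = 10·(cos(-131.0°) + j·sin(-131.0°)) = -6.561 - j7.547 V
  V4 = 191·(cos(0.0°) + j·sin(0.0°)) = 191 V
Step 2 — Sum components: V_total = 206.3 + j156.2 V.
Step 3 — Convert to polar: |V_total| = 258.8 V, ∠V_total = 37.1°.

V_total = 258.8∠37.1° V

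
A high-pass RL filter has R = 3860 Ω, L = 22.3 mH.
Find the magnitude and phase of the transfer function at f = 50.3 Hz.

Step 1 — Angular frequency: ω = 2π·50.3 = 316 rad/s.
Step 2 — Transfer function: H(jω) = jωL/(R + jωL).
Step 3 — Numerator jωL = j·7.048; denominator R + jωL = 3860 + j7.048.
Step 4 — H = 3.334e-06 + j0.001826.
Step 5 — Magnitude: |H| = 0.001826 (-54.8 dB); phase: φ = 89.9°.

|H| = 0.001826 (-54.8 dB), φ = 89.9°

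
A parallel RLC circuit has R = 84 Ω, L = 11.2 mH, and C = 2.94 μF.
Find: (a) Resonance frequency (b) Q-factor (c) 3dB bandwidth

Step 1 — Resonance: ω₀ = 1/√(LC) = 1/√(0.0112·2.94e-06) = 5511 rad/s.
Step 2 — f₀ = ω₀/(2π) = 877.1 Hz.
Step 3 — Parallel Q: Q = R/(ω₀L) = 84/(5511·0.0112) = 1.361.
Step 4 — Bandwidth: Δω = ω₀/Q = 4049 rad/s; BW = Δω/(2π) = 644.5 Hz.

(a) f₀ = 877.1 Hz  (b) Q = 1.361  (c) BW = 644.5 Hz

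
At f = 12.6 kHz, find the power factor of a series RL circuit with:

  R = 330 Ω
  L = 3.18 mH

Step 1 — Angular frequency: ω = 2π·f = 2π·1.26e+04 = 7.917e+04 rad/s.
Step 2 — Component impedances:
  R: Z = R = 330 Ω
  L: Z = jωL = j·7.917e+04·0.00318 = 0 + j251.8 Ω
Step 3 — Series combination: Z_total = R + L = 330 + j251.8 Ω = 415.1∠37.3° Ω.
Step 4 — Power factor: PF = cos(φ) = Re(Z)/|Z| = 330/415.067 = 0.7951.
Step 5 — Type: Im(Z) = 251.8 ⇒ lagging (phase φ = 37.3°).

PF = 0.7951 (lagging, φ = 37.3°)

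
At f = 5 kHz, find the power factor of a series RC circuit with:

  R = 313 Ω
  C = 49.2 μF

Step 1 — Angular frequency: ω = 2π·f = 2π·5000 = 3.142e+04 rad/s.
Step 2 — Component impedances:
  R: Z = R = 313 Ω
  C: Z = 1/(jωC) = -j/(ω·C) = 0 - j0.647 Ω
Step 3 — Series combination: Z_total = R + C = 313 - j0.647 Ω = 313∠-0.1° Ω.
Step 4 — Power factor: PF = cos(φ) = Re(Z)/|Z| = 313/313 = 1.
Step 5 — Type: Im(Z) = -0.647 ⇒ leading (phase φ = -0.1°).

PF = 1 (leading, φ = -0.1°)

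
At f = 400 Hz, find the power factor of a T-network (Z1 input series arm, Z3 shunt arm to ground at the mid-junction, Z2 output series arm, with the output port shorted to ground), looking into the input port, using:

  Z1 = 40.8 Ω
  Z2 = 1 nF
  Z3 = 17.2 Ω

Step 1 — Angular frequency: ω = 2π·f = 2π·400 = 2513 rad/s.
Step 2 — Component impedances:
  Z1: Z = R = 40.8 Ω
  Z2: Z = 1/(jωC) = -j/(ω·C) = 0 - j3.979e+05 Ω
  Z3: Z = R = 17.2 Ω
Step 3 — With the output port shorted to ground, the output series arm Z2 runs from the junction to ground; the shunt arm Z3 also runs from the junction to ground. They appear in parallel: Z3 || Z2 = 17.2 - j0.0007435 Ω.
Step 4 — Series with input arm Z1: Z_in = Z1 + (Z3 || Z2) = 58 - j0.0007435 Ω = 58∠-0.0° Ω.
Step 5 — Power factor: PF = cos(φ) = Re(Z)/|Z| = 58/58 = 1.
Step 6 — Type: Im(Z) = -0.0007435 ⇒ leading (phase φ = -0.0°).

PF = 1 (leading, φ = -0.0°)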